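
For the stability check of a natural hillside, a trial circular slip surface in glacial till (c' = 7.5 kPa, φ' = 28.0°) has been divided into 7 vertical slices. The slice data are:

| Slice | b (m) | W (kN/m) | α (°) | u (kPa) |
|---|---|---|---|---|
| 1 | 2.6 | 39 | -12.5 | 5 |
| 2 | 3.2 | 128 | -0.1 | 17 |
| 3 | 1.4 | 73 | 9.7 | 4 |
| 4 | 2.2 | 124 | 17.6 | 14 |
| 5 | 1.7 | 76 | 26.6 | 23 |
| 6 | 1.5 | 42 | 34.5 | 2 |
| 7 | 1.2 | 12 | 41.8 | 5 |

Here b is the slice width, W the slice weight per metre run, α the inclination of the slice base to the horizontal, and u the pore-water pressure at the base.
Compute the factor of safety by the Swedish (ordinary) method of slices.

Ordinary method of slices: FS = Σ[c'·Δl_i + (W_i cosα_i − u_i·Δl_i)·tanφ'] / Σ W_i sinα_i, with Δl_i = b_i / cosα_i.
Slice 1: Δl = 2.6/cos(-12.5°) = 2.663 m; N'_1 = 39·cos(-12.5°) − 5·2.663 = 24.8; c'Δl = 19.97; W sinα = -8.4
Slice 2: Δl = 3.2/cos(-0.1°) = 3.200 m; N'_2 = 128·cos(-0.1°) − 17·3.200 = 73.6; c'Δl = 24.00; W sinα = -0.2
Slice 3: Δl = 1.4/cos9.7° = 1.420 m; N'_3 = 73·cos9.7° − 4·1.420 = 66.3; c'Δl = 10.65; W sinα = 12.3
Slice 4: Δl = 2.2/cos17.6° = 2.308 m; N'_4 = 124·cos17.6° − 14·2.308 = 85.9; c'Δl = 17.31; W sinα = 37.5
Slice 5: Δl = 1.7/cos26.6° = 1.901 m; N'_5 = 76·cos26.6° − 23·1.901 = 24.2; c'Δl = 14.26; W sinα = 34.0
Slice 6: Δl = 1.5/cos34.5° = 1.820 m; N'_6 = 42·cos34.5° − 2·1.820 = 31.0; c'Δl = 13.65; W sinα = 23.8
Slice 7: Δl = 1.2/cos41.8° = 1.610 m; N'_7 = 12·cos41.8° − 5·1.610 = 0.9; c'Δl = 12.07; W sinα = 8.0
Σc'Δl = 111.9 kN/m; ΣN' = 306.6 kN/m; ΣW sinα = 106.9 kN/m
Resisting = 111.9 + 306.6·tan28.0° = 111.9 + 163.0 = 274.9 kN/m
FS = 274.9 / 106.9 = 2.571

FS = 2.57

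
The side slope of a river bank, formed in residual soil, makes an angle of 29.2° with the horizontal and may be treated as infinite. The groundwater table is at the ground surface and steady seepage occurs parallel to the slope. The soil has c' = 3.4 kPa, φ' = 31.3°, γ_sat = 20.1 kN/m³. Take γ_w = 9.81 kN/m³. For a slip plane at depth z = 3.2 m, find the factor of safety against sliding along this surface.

With seepage parallel to the slope and the water table at the surface, the effective normal stress on the slip plane uses the buoyant unit weight γ' = γ_sat − γ_w while the driving shear stress uses γ_sat:
FS = [c' + γ' z cos²β tanφ'] / [γ_sat z sinβ cosβ]
γ' = 20.1 − 9.81 = 10.29 kN/m³
Numerator = 3.4 + 10.29·3.2·cos²29.2°·tan31.3° = 3.4 + 10.29·3.2·0.7620·0.6080 = 18.656 kPa
Denominator = 20.1·3.2·sin29.2°·cos29.2° = 20.1·3.2·0.4879·0.8729 = 27.392 kPa
FS = 18.656 / 27.392 = 0.681

FS = 0.68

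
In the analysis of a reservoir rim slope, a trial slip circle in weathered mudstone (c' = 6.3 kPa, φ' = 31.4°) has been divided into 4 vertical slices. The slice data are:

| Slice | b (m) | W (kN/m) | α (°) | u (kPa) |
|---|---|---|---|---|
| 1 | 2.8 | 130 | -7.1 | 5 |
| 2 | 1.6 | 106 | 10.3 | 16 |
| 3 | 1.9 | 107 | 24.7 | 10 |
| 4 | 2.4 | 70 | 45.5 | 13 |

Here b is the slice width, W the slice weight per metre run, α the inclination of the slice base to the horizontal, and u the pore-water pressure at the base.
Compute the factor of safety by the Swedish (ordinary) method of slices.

FS = 2.36

Ordinary method of slices: FS = Σ[c'·Δl_i + (W_i cosα_i − u_i·Δl_i)·tanφ'] / Σ W_i sinα_i, with Δl_i = b_i / cosα_i.
Slice 1: Δl = 2.8/cos(-7.1°) = 2.822 m; N'_1 = 130·cos(-7.1°) − 5·2.822 = 114.9; c'Δl = 17.78; W sinα = -16.1
Slice 2: Δl = 1.6/cos10.3° = 1.626 m; N'_2 = 106·cos10.3° − 16·1.626 = 78.3; c'Δl = 10.25; W sinα = 19.0
Slice 3: Δl = 1.9/cos24.7° = 2.091 m; N'_3 = 107·cos24.7° − 10·2.091 = 76.3; c'Δl = 13.18; W sinα = 44.7
Slice 4: Δl = 2.4/cos45.5° = 3.424 m; N'_4 = 70·cos45.5° − 13·3.424 = 4.6; c'Δl = 21.57; W sinα = 49.9
Σc'Δl = 62.8 kN/m; ΣN' = 274.0 kN/m; ΣW sinα = 97.5 kN/m
Resisting = 62.8 + 274.0·tan31.4° = 62.8 + 167.3 = 230.0 kN/m
FS = 230.0 / 97.5 = 2.359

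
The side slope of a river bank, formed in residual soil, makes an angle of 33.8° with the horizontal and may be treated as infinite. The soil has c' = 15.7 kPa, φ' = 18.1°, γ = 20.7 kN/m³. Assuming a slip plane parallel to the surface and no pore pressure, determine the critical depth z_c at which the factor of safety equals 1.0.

z_c = 3.21 m

Setting FS = 1.00 in FS = [c' + γz cos²β tanφ'] / [γz sinβ cosβ] and solving for z:
z = c' / [γ cosβ (FS·sinβ − cosβ·tanφ')]
  = 15.7 / [20.7·cos33.8°·(1.00·sin33.8° − cos33.8°·tan18.1°)]
  = 15.7 / [20.7·0.8310·(1.00·0.5563 − 0.8310·0.3269)]
  = 15.7 / 4.8970 = 3.206 m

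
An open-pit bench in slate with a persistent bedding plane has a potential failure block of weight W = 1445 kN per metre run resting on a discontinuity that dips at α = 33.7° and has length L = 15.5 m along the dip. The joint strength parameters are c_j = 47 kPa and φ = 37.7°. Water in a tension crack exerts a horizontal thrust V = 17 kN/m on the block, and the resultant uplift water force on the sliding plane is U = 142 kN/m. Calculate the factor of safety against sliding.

Resolving the block weight along and normal to the plane and applying the Mohr–Coulomb strength on the joint:
N' = W cosα − U − V sinα = 1445·cos33.7° − 142 − 17·sin33.7° = 1050.7 kN/m
Driving force T = W sinα + V cosα = 1445·sin33.7° + 17·cos33.7° = 815.9 kN/m
Resisting force R = c_j·L + N'·tanφ = 47·15.5 + 1050.7·tan37.7° = 728.5 + 812.1 = 1540.6 kN/m
FS = R / T = 1540.6 / 815.9 = 1.888

FS = 1.89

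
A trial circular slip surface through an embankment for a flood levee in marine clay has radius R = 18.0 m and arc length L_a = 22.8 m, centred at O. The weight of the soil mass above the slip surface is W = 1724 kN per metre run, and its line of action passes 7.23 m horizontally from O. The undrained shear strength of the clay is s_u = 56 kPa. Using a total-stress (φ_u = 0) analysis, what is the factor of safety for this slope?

Taking moments about the centre O, the resisting moment is provided by the undrained shear strength acting along the arc:
M_R = s_u·L_a·R = 56·22.80·18.0 = 22982.4 kN·m/m
M_D = W·d = 1724·7.23 = 12464.5 kN·m/m
FS = M_R / M_D = 22982.4 / 12464.5 = 1.844

FS = 1.84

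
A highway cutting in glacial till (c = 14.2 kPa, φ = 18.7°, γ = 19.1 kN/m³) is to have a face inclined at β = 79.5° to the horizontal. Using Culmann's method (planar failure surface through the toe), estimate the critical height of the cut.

H_c = 5.41 m

Culmann's analysis gives the critical failure plane at α_cr = (β + φ)/2 = (79.5 + 18.7)/2 = 49.1°, and the critical height
H_c = (4c/γ) · sinβ cosφ / [1 − cos(β − φ)]
    = (4·14.2/19.1) · sin79.5°·cos18.7° / [1 − cos(60.8°)]
    = 2.974 · 0.9833·0.9472 / [1 − 0.4879]
    = 2.974 · 0.9313 / 0.5121
    = 5.41 m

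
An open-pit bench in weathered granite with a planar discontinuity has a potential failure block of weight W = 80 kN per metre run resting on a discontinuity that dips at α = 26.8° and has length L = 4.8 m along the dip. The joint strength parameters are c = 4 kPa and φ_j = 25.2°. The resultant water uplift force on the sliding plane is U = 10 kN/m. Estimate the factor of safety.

Resolving the block weight along and normal to the plane and applying the Mohr–Coulomb strength on the joint:
N' = W cosα − U = 80·cos26.8° − 10 = 61.4 kN/m
Driving force T = W sinα = 80·sin26.8° = 36.1 kN/m
Resisting force R = c·L + N'·tanφ_j = 4·4.8 + 61.4·tan25.2° = 19.2 + 28.9 = 48.1 kN/m
FS = R / T = 48.1 / 36.1 = 1.333

FS = 1.33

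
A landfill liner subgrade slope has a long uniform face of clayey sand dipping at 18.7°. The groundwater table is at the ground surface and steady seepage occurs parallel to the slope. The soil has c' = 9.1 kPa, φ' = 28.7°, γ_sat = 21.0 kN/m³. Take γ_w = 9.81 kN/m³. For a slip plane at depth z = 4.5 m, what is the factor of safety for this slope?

With seepage parallel to the slope and the water table at the surface, the effective normal stress on the slip plane uses the buoyant unit weight γ' = γ_sat − γ_w while the driving shear stress uses γ_sat:
FS = [c' + γ' z cos²β tanφ'] / [γ_sat z sinβ cosβ]
γ' = 21.0 − 9.81 = 11.19 kN/m³
Numerator = 9.1 + 11.19·4.5·cos²18.7°·tan28.7° = 9.1 + 11.19·4.5·0.8972·0.5475 = 33.835 kPa
Denominator = 21.0·4.5·sin18.7°·cos18.7° = 21.0·4.5·0.3206·0.9472 = 28.699 kPa
FS = 33.835 / 28.699 = 1.179

FS = 1.18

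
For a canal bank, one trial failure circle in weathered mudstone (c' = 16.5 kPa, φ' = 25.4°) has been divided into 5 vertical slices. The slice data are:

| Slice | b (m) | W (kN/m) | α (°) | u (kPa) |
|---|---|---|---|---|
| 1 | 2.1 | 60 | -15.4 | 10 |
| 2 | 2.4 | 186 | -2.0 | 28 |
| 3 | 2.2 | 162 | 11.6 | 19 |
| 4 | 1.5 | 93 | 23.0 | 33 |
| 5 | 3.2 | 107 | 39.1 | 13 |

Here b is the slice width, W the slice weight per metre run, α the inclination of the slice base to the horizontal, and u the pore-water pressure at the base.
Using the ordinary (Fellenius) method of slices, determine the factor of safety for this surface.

Ordinary method of slices: FS = Σ[c'·Δl_i + (W_i cosα_i − u_i·Δl_i)·tanφ'] / Σ W_i sinα_i, with Δl_i = b_i / cosα_i.
Slice 1: Δl = 2.1/cos(-15.4°) = 2.178 m; N'_1 = 60·cos(-15.4°) − 10·2.178 = 36.1; c'Δl = 35.94; W sinα = -15.9
Slice 2: Δl = 2.4/cos(-2.0°) = 2.401 m; N'_2 = 186·cos(-2.0°) − 28·2.401 = 118.6; c'Δl = 39.62; W sinα = -6.5
Slice 3: Δl = 2.2/cos11.6° = 2.246 m; N'_3 = 162·cos11.6° − 19·2.246 = 116.0; c'Δl = 37.06; W sinα = 32.6
Slice 4: Δl = 1.5/cos23.0° = 1.630 m; N'_4 = 93·cos23.0° − 33·1.630 = 31.8; c'Δl = 26.89; W sinα = 36.3
Slice 5: Δl = 3.2/cos39.1° = 4.123 m; N'_5 = 107·cos39.1° − 13·4.123 = 29.4; c'Δl = 68.04; W sinα = 67.5
Σc'Δl = 207.5 kN/m; ΣN' = 332.0 kN/m; ΣW sinα = 114.0 kN/m
Resisting = 207.5 + 332.0·tan25.4° = 207.5 + 157.6 = 365.2 kN/m
FS = 365.2 / 114.0 = 3.204

FS = 3.20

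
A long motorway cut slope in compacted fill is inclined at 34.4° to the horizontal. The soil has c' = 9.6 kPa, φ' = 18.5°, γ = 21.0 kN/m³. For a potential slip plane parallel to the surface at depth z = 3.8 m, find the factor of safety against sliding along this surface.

FS = 0.75

For an infinite slope with a slip plane parallel to the surface (no pore pressure): FS = [c' + γz cos²β tanφ'] / [γz sinβ cosβ].
γz = 21.0·3.8 = 79.80 kN/m²
Numerator = 9.6 + 79.80·cos²34.4°·tan18.5° = 9.6 + 79.80·0.6808·0.3346 = 27.778 kPa
Denominator = 79.80·sin34.4°·cos34.4° = 79.80·0.5650·0.8251 = 37.200 kPa
FS = 27.778 / 37.200 = 0.747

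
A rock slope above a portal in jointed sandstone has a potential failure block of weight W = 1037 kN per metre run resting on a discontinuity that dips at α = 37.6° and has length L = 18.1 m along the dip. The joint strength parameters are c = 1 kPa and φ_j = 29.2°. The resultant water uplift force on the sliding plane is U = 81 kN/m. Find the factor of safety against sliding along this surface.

Resolving the block weight along and normal to the plane and applying the Mohr–Coulomb strength on the joint:
N' = W cosα − U = 1037·cos37.6° − 81 = 740.6 kN/m
Driving force T = W sinα = 1037·sin37.6° = 632.7 kN/m
Resisting force R = c·L + N'·tanφ_j = 1·18.1 + 740.6·tan29.2° = 18.1 + 413.9 = 432.0 kN/m
FS = R / T = 432.0 / 632.7 = 0.683

FS = 0.68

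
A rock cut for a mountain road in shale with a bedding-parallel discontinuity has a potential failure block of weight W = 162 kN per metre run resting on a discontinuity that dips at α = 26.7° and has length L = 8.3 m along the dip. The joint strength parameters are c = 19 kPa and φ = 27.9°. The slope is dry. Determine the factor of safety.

FS = 3.22

Resolving the block weight along and normal to the plane and applying the Mohr–Coulomb strength on the joint:
N' = W cosα = 162·cos26.7° = 144.7 kN/m
Driving force T = W sinα = 162·sin26.7° = 72.8 kN/m
Resisting force R = c·L + N'·tanφ = 19·8.3 + 144.7·tan27.9° = 157.7 + 76.6 = 234.3 kN/m
FS = R / T = 234.3 / 72.8 = 3.219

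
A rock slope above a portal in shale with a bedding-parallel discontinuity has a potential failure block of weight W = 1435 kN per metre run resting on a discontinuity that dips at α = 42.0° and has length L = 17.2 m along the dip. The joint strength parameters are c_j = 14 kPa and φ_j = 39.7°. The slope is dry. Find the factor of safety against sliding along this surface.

FS = 1.17

Resolving the block weight along and normal to the plane and applying the Mohr–Coulomb strength on the joint:
N' = W cosα = 1435·cos42.0° = 1066.4 kN/m
Driving force T = W sinα = 1435·sin42.0° = 960.2 kN/m
Resisting force R = c_j·L + N'·tanφ_j = 14·17.2 + 1066.4·tan39.7° = 240.8 + 885.4 = 1126.2 kN/m
FS = R / T = 1126.2 / 960.2 = 1.173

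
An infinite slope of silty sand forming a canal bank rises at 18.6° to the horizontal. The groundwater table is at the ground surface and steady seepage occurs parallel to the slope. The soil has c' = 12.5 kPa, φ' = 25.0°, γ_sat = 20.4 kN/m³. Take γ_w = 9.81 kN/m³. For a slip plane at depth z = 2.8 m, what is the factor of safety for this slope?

FS = 1.44

With seepage parallel to the slope and the water table at the surface, the effective normal stress on the slip plane uses the buoyant unit weight γ' = γ_sat − γ_w while the driving shear stress uses γ_sat:
FS = [c' + γ' z cos²β tanφ'] / [γ_sat z sinβ cosβ]
γ' = 20.4 − 9.81 = 10.59 kN/m³
Numerator = 12.5 + 10.59·2.8·cos²18.6°·tan25.0° = 12.5 + 10.59·2.8·0.8983·0.4663 = 24.920 kPa
Denominator = 20.4·2.8·sin18.6°·cos18.6° = 20.4·2.8·0.3190·0.9478 = 17.267 kPa
FS = 24.920 / 17.267 = 1.443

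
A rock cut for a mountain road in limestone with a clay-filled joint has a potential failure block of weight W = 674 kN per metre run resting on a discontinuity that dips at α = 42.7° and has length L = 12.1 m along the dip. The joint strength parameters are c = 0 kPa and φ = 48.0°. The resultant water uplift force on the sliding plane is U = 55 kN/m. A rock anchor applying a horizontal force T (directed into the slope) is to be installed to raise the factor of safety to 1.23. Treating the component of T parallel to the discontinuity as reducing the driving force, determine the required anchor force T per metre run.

Resolving forces along and normal to the sliding plane, with the horizontal anchor force T adding T·sinα to the effective normal force and T·cosα acting up the plane against the driving force:
FS = [cL + (W cosα − U + T sinα) tanφ] / [W sinα − T cosα]
Without the anchor: N' = 440.3 kN/m, driving T_d = 457.1 kN/m, resisting R = 0·12.1 + 440.3·tan48.0° = 489.0 kN/m, FS = 1.07.
Setting FS = 1.23 and solving for T:
1.23·(457.1 − T cos42.7°) = 489.0 + T sin42.7°·tan48.0°
T·(sin42.7°·tan48.0° + 1.23·cos42.7°) = 1.23·457.1 − 489.0
T·(0.6782·1.1106 + 1.23·0.7349) = 562.2 − 489.0 = 73.2
T·1.6571 = 73.2
T = 44.2 kN/m

T = 44 kN/m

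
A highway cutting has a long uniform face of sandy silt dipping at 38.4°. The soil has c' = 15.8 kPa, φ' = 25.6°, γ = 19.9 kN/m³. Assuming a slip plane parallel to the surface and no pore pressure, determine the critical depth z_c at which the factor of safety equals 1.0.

Setting FS = 1.00 in FS = [c' + γz cos²β tanφ'] / [γz sinβ cosβ] and solving for z:
z = c' / [γ cosβ (FS·sinβ − cosβ·tanφ')]
  = 15.8 / [19.9·cos38.4°·(1.00·sin38.4° − cos38.4°·tan25.6°)]
  = 15.8 / [19.9·0.7837·(1.00·0.6211 − 0.7837·0.4791)]
  = 15.8 / 3.8313 = 4.124 m

z_c = 4.12 m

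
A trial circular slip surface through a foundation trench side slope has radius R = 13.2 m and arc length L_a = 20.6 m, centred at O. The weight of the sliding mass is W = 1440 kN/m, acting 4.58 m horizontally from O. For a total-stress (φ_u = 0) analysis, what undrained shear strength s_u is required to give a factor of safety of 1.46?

s_u = 35.4 kPa

FS = s_u·L_a·R / (W·d), so s_u = FS·W·d / (L_a·R).
s_u = 1.46·1440·4.58 / (20.60·13.2) = 9629.0 / 271.92 = 35.41 kPa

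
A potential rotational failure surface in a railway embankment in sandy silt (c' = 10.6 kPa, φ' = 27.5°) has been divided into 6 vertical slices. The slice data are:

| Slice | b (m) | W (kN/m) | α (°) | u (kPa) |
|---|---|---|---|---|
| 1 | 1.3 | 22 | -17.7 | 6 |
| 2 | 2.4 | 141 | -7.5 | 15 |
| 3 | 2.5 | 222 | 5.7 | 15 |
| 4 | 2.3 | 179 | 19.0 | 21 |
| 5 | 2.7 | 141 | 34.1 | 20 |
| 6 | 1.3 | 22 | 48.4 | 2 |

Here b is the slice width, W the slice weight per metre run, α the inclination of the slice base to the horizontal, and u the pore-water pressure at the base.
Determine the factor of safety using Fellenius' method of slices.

Ordinary method of slices: FS = Σ[c'·Δl_i + (W_i cosα_i − u_i·Δl_i)·tanφ'] / Σ W_i sinα_i, with Δl_i = b_i / cosα_i.
Slice 1: Δl = 1.3/cos(-17.7°) = 1.365 m; N'_1 = 22·cos(-17.7°) − 6·1.365 = 12.8; c'Δl = 14.46; W sinα = -6.7
Slice 2: Δl = 2.4/cos(-7.5°) = 2.421 m; N'_2 = 141·cos(-7.5°) − 15·2.421 = 103.5; c'Δl = 25.66; W sinα = -18.4
Slice 3: Δl = 2.5/cos5.7° = 2.512 m; N'_3 = 222·cos5.7° − 15·2.512 = 183.2; c'Δl = 26.63; W sinα = 22.0
Slice 4: Δl = 2.3/cos19.0° = 2.433 m; N'_4 = 179·cos19.0° − 21·2.433 = 118.2; c'Δl = 25.78; W sinα = 58.3
Slice 5: Δl = 2.7/cos34.1° = 3.261 m; N'_5 = 141·cos34.1° − 20·3.261 = 51.5; c'Δl = 34.56; W sinα = 79.1
Slice 6: Δl = 1.3/cos48.4° = 1.958 m; N'_6 = 22·cos48.4° − 2·1.958 = 10.7; c'Δl = 20.76; W sinα = 16.5
Σc'Δl = 147.9 kN/m; ΣN' = 479.9 kN/m; ΣW sinα = 150.7 kN/m
Resisting = 147.9 + 479.9·tan27.5° = 147.9 + 249.8 = 397.7 kN/m
FS = 397.7 / 150.7 = 2.638

FS = 2.64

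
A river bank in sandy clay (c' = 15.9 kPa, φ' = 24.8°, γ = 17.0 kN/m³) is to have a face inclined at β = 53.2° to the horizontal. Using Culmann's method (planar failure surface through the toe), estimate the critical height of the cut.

H_c = 22.60 m

Culmann's analysis gives the critical failure plane at α_cr = (β + φ')/2 = (53.2 + 24.8)/2 = 39.0°, and the critical height
H_c = (4c'/γ) · sinβ cosφ' / [1 − cos(β − φ')]
    = (4·15.9/17.0) · sin53.2°·cos24.8° / [1 − cos(28.4°)]
    = 3.741 · 0.8007·0.9078 / [1 − 0.8796]
    = 3.741 · 0.7269 / 0.1204
    = 22.60 m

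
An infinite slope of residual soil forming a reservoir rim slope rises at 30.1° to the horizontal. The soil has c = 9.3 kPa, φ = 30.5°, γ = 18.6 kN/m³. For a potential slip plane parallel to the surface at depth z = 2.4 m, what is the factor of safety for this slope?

FS = 1.50

For an infinite slope with a slip plane parallel to the surface (no pore pressure): FS = [c + γz cos²β tanφ] / [γz sinβ cosβ].
γz = 18.6·2.4 = 44.64 kN/m²
Numerator = 9.3 + 44.64·cos²30.1°·tan30.5° = 9.3 + 44.64·0.7485·0.5890 = 28.981 kPa
Denominator = 44.64·sin30.1°·cos30.1° = 44.64·0.5015·0.8652 = 19.369 kPa
FS = 28.981 / 19.369 = 1.496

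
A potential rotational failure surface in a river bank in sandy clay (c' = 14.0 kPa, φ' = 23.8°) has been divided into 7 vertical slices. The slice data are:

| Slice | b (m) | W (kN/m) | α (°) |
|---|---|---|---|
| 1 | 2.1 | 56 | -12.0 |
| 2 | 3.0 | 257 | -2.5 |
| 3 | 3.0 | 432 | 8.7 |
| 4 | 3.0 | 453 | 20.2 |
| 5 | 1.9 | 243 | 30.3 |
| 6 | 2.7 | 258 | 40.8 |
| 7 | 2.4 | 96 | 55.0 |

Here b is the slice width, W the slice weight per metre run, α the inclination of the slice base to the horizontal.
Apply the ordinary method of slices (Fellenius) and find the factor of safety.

Ordinary method of slices: FS = Σ[c'·Δl_i + (W_i cosα_i)·tanφ'] / Σ W_i sinα_i, with Δl_i = b_i / cosα_i.
Slice 1: Δl = 2.1/cos(-12.0°) = 2.147 m; N'_1 = 56·cos(-12.0°) = 54.8; c'Δl = 30.06; W sinα = -11.6
Slice 2: Δl = 3.0/cos(-2.5°) = 3.003 m; N'_2 = 257·cos(-2.5°) = 256.8; c'Δl = 42.04; W sinα = -11.2
Slice 3: Δl = 3.0/cos8.7° = 3.035 m; N'_3 = 432·cos8.7° = 427.0; c'Δl = 42.49; W sinα = 65.3
Slice 4: Δl = 3.0/cos20.2° = 3.197 m; N'_4 = 453·cos20.2° = 425.1; c'Δl = 44.75; W sinα = 156.4
Slice 5: Δl = 1.9/cos30.3° = 2.201 m; N'_5 = 243·cos30.3° = 209.8; c'Δl = 30.81; W sinα = 122.6
Slice 6: Δl = 2.7/cos40.8° = 3.567 m; N'_6 = 258·cos40.8° = 195.3; c'Δl = 49.93; W sinα = 168.6
Slice 7: Δl = 2.4/cos55.0° = 4.184 m; N'_7 = 96·cos55.0° = 55.1; c'Δl = 58.58; W sinα = 78.6
Σc'Δl = 298.7 kN/m; ΣN' = 1623.9 kN/m; ΣW sinα = 568.7 kN/m
Resisting = 298.7 + 1623.9·tan23.8° = 298.7 + 716.2 = 1014.9 kN/m
FS = 1014.9 / 568.7 = 1.784

FS = 1.78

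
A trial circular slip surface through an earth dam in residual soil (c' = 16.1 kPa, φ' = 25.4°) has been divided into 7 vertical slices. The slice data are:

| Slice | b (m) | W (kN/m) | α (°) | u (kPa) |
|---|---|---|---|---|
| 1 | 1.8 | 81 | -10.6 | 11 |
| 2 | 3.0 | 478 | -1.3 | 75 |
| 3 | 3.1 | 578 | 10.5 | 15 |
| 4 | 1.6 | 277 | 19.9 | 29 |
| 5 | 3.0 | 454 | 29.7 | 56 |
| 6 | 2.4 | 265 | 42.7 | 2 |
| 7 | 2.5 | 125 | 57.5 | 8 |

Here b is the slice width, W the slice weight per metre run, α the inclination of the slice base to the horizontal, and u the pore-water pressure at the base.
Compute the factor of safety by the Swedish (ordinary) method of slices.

FS = 1.51

Ordinary method of slices: FS = Σ[c'·Δl_i + (W_i cosα_i − u_i·Δl_i)·tanφ'] / Σ W_i sinα_i, with Δl_i = b_i / cosα_i.
Slice 1: Δl = 1.8/cos(-10.6°) = 1.831 m; N'_1 = 81·cos(-10.6°) − 11·1.831 = 59.5; c'Δl = 29.48; W sinα = -14.9
Slice 2: Δl = 3.0/cos(-1.3°) = 3.001 m; N'_2 = 478·cos(-1.3°) − 75·3.001 = 252.8; c'Δl = 48.31; W sinα = -10.8
Slice 3: Δl = 3.1/cos10.5° = 3.153 m; N'_3 = 578·cos10.5° − 15·3.153 = 521.0; c'Δl = 50.76; W sinα = 105.3
Slice 4: Δl = 1.6/cos19.9° = 1.702 m; N'_4 = 277·cos19.9° − 29·1.702 = 211.1; c'Δl = 27.40; W sinα = 94.3
Slice 5: Δl = 3.0/cos29.7° = 3.454 m; N'_5 = 454·cos29.7° − 56·3.454 = 201.0; c'Δl = 55.60; W sinα = 224.9
Slice 6: Δl = 2.4/cos42.7° = 3.266 m; N'_6 = 265·cos42.7° − 2·3.266 = 188.2; c'Δl = 52.58; W sinα = 179.7
Slice 7: Δl = 2.5/cos57.5° = 4.653 m; N'_7 = 125·cos57.5° − 8·4.653 = 29.9; c'Δl = 74.91; W sinα = 105.4
Σc'Δl = 339.0 kN/m; ΣN' = 1463.5 kN/m; ΣW sinα = 683.9 kN/m
Resisting = 339.0 + 1463.5·tan25.4° = 339.0 + 694.9 = 1034.0 kN/m
FS = 1034.0 / 683.9 = 1.512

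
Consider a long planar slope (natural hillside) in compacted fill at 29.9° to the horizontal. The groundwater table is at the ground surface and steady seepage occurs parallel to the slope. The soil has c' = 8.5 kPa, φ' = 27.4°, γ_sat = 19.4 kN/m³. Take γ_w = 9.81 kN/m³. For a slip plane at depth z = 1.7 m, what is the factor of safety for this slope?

With seepage parallel to the slope and the water table at the surface, the effective normal stress on the slip plane uses the buoyant unit weight γ' = γ_sat − γ_w while the driving shear stress uses γ_sat:
FS = [c' + γ' z cos²β tanφ'] / [γ_sat z sinβ cosβ]
γ' = 19.4 − 9.81 = 9.59 kN/m³
Numerator = 8.5 + 9.59·1.7·cos²29.9°·tan27.4° = 8.5 + 9.59·1.7·0.7515·0.5184 = 14.851 kPa
Denominator = 19.4·1.7·sin29.9°·cos29.9° = 19.4·1.7·0.4985·0.8669 = 14.252 kPa
FS = 14.851 / 14.252 = 1.042

FS = 1.04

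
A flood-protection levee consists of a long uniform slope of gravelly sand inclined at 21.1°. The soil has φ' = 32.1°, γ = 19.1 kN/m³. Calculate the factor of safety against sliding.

For a dry cohesionless infinite slope the factor of safety is FS = tanφ' / tanβ.
FS = tan32.1° / tan21.1° = 0.6273 / 0.3859 = 1.626

FS = 1.63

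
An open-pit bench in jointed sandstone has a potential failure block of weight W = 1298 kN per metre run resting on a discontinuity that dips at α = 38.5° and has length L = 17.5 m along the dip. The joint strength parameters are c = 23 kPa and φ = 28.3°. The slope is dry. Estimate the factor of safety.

FS = 1.18

Resolving the block weight along and normal to the plane and applying the Mohr–Coulomb strength on the joint:
N' = W cosα = 1298·cos38.5° = 1015.8 kN/m
Driving force T = W sinα = 1298·sin38.5° = 808.0 kN/m
Resisting force R = c·L + N'·tanφ = 23·17.5 + 1015.8·tan28.3° = 402.5 + 547.0 = 949.5 kN/m
FS = R / T = 949.5 / 808.0 = 1.175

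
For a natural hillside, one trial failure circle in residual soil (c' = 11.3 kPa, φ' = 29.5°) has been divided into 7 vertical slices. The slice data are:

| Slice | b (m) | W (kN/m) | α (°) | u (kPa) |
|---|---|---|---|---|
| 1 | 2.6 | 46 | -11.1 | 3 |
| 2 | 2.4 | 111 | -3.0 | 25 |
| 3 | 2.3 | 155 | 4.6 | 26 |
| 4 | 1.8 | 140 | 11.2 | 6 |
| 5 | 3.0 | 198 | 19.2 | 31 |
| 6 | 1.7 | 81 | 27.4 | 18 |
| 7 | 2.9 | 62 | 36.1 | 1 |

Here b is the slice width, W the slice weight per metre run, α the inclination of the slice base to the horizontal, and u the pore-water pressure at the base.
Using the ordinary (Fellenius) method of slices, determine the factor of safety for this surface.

Ordinary method of slices: FS = Σ[c'·Δl_i + (W_i cosα_i − u_i·Δl_i)·tanφ'] / Σ W_i sinα_i, with Δl_i = b_i / cosα_i.
Slice 1: Δl = 2.6/cos(-11.1°) = 2.650 m; N'_1 = 46·cos(-11.1°) − 3·2.650 = 37.2; c'Δl = 29.94; W sinα = -8.9
Slice 2: Δl = 2.4/cos(-3.0°) = 2.403 m; N'_2 = 111·cos(-3.0°) − 25·2.403 = 50.8; c'Δl = 27.16; W sinα = -5.8
Slice 3: Δl = 2.3/cos4.6° = 2.307 m; N'_3 = 155·cos4.6° − 26·2.307 = 94.5; c'Δl = 26.07; W sinα = 12.4
Slice 4: Δl = 1.8/cos11.2° = 1.835 m; N'_4 = 140·cos11.2° − 6·1.835 = 126.3; c'Δl = 20.73; W sinα = 27.2
Slice 5: Δl = 3.0/cos19.2° = 3.177 m; N'_5 = 198·cos19.2° − 31·3.177 = 88.5; c'Δl = 35.90; W sinα = 65.1
Slice 6: Δl = 1.7/cos27.4° = 1.915 m; N'_6 = 81·cos27.4° − 18·1.915 = 37.4; c'Δl = 21.64; W sinα = 37.3
Slice 7: Δl = 2.9/cos36.1° = 3.589 m; N'_7 = 62·cos36.1° − 1·3.589 = 46.5; c'Δl = 40.56; W sinα = 36.5
Σc'Δl = 202.0 kN/m; ΣN' = 481.2 kN/m; ΣW sinα = 163.9 kN/m
Resisting = 202.0 + 481.2·tan29.5° = 202.0 + 272.3 = 474.3 kN/m
FS = 474.3 / 163.9 = 2.894

FS = 2.89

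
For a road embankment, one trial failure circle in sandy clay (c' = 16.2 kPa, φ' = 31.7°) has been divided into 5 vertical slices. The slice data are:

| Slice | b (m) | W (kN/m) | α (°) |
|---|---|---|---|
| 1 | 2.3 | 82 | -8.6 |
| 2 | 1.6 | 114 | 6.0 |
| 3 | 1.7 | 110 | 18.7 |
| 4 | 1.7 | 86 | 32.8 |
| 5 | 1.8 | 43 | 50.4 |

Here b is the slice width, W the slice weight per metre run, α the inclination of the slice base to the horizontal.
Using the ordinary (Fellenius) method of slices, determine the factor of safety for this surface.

FS = 3.64

Ordinary method of slices: FS = Σ[c'·Δl_i + (W_i cosα_i)·tanφ'] / Σ W_i sinα_i, with Δl_i = b_i / cosα_i.
Slice 1: Δl = 2.3/cos(-8.6°) = 2.326 m; N'_1 = 82·cos(-8.6°) = 81.1; c'Δl = 37.68; W sinα = -12.3
Slice 2: Δl = 1.6/cos6.0° = 1.609 m; N'_2 = 114·cos6.0° = 113.4; c'Δl = 26.06; W sinα = 11.9
Slice 3: Δl = 1.7/cos18.7° = 1.795 m; N'_3 = 110·cos18.7° = 104.2; c'Δl = 29.07; W sinα = 35.3
Slice 4: Δl = 1.7/cos32.8° = 2.022 m; N'_4 = 86·cos32.8° = 72.3; c'Δl = 32.76; W sinα = 46.6
Slice 5: Δl = 1.8/cos50.4° = 2.824 m; N'_5 = 43·cos50.4° = 27.4; c'Δl = 45.75; W sinα = 33.1
Σc'Δl = 171.3 kN/m; ΣN' = 398.3 kN/m; ΣW sinα = 114.6 kN/m
Resisting = 171.3 + 398.3·tan31.7° = 171.3 + 246.0 = 417.4 kN/m
FS = 417.4 / 114.6 = 3.641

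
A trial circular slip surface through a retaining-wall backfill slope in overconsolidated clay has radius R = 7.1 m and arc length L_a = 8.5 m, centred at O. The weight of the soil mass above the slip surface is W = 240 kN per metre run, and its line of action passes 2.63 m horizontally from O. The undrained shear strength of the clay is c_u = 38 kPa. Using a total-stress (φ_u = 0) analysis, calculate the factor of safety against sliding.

FS = 3.63

Taking moments about the centre O, the resisting moment is provided by the undrained shear strength acting along the arc:
M_R = c_u·L_a·R = 38·8.50·7.1 = 2293.3 kN·m/m
M_D = W·d = 240·2.63 = 631.2 kN·m/m
FS = M_R / M_D = 2293.3 / 631.2 = 3.633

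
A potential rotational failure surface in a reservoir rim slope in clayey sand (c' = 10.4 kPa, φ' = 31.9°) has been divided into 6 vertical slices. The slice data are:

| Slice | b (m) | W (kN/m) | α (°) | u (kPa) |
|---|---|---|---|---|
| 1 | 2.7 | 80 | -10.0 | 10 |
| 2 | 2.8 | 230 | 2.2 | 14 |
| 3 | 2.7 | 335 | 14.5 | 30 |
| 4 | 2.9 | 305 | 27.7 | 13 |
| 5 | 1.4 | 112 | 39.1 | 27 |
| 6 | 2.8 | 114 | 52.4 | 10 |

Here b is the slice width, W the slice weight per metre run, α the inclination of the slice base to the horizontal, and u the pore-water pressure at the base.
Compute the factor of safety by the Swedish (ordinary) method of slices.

FS = 1.75

Ordinary method of slices: FS = Σ[c'·Δl_i + (W_i cosα_i − u_i·Δl_i)·tanφ'] / Σ W_i sinα_i, with Δl_i = b_i / cosα_i.
Slice 1: Δl = 2.7/cos(-10.0°) = 2.742 m; N'_1 = 80·cos(-10.0°) − 10·2.742 = 51.4; c'Δl = 28.51; W sinα = -13.9
Slice 2: Δl = 2.8/cos2.2° = 2.802 m; N'_2 = 230·cos2.2° − 14·2.802 = 190.6; c'Δl = 29.14; W sinα = 8.8
Slice 3: Δl = 2.7/cos14.5° = 2.789 m; N'_3 = 335·cos14.5° − 30·2.789 = 240.7; c'Δl = 29.00; W sinα = 83.9
Slice 4: Δl = 2.9/cos27.7° = 3.275 m; N'_4 = 305·cos27.7° − 13·3.275 = 227.5; c'Δl = 34.06; W sinα = 141.8
Slice 5: Δl = 1.4/cos39.1° = 1.804 m; N'_5 = 112·cos39.1° − 27·1.804 = 38.2; c'Δl = 18.76; W sinα = 70.6
Slice 6: Δl = 2.8/cos52.4° = 4.589 m; N'_6 = 114·cos52.4° − 10·4.589 = 23.7; c'Δl = 47.73; W sinα = 90.3
Σc'Δl = 187.2 kN/m; ΣN' = 772.0 kN/m; ΣW sinα = 381.5 kN/m
Resisting = 187.2 + 772.0·tan31.9° = 187.2 + 480.5 = 667.7 kN/m
FS = 667.7 / 381.5 = 1.750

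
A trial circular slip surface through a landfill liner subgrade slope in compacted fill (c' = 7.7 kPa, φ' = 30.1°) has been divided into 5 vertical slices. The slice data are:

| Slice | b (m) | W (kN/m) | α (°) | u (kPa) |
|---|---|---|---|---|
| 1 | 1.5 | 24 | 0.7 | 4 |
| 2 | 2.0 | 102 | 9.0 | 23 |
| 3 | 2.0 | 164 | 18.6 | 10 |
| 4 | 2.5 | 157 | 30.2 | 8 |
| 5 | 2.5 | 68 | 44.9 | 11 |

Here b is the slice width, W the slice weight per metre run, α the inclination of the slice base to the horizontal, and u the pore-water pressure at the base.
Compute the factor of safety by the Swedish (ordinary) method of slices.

FS = 1.45

Ordinary method of slices: FS = Σ[c'·Δl_i + (W_i cosα_i − u_i·Δl_i)·tanφ'] / Σ W_i sinα_i, with Δl_i = b_i / cosα_i.
Slice 1: Δl = 1.5/cos0.7° = 1.500 m; N'_1 = 24·cos0.7° − 4·1.500 = 18.0; c'Δl = 11.55; W sinα = 0.3
Slice 2: Δl = 2.0/cos9.0° = 2.025 m; N'_2 = 102·cos9.0° − 23·2.025 = 54.2; c'Δl = 15.59; W sinα = 16.0
Slice 3: Δl = 2.0/cos18.6° = 2.110 m; N'_3 = 164·cos18.6° − 10·2.110 = 134.3; c'Δl = 16.25; W sinα = 52.3
Slice 4: Δl = 2.5/cos30.2° = 2.893 m; N'_4 = 157·cos30.2° − 8·2.893 = 112.6; c'Δl = 22.27; W sinα = 79.0
Slice 5: Δl = 2.5/cos44.9° = 3.529 m; N'_5 = 68·cos44.9° − 11·3.529 = 9.3; c'Δl = 27.18; W sinα = 48.0
Σc'Δl = 92.8 kN/m; ΣN' = 328.4 kN/m; ΣW sinα = 195.5 kN/m
Resisting = 92.8 + 328.4·tan30.1° = 92.8 + 190.4 = 283.2 kN/m
FS = 283.2 / 195.5 = 1.448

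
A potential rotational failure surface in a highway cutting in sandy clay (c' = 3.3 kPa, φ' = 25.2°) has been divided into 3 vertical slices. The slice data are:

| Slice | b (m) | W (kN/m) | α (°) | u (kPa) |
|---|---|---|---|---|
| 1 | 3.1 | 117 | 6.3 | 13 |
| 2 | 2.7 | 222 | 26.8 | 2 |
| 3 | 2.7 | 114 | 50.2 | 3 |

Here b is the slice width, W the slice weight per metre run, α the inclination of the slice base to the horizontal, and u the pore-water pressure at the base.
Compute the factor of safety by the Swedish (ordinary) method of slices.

FS = 0.94

Ordinary method of slices: FS = Σ[c'·Δl_i + (W_i cosα_i − u_i·Δl_i)·tanφ'] / Σ W_i sinα_i, with Δl_i = b_i / cosα_i.
Slice 1: Δl = 3.1/cos6.3° = 3.119 m; N'_1 = 117·cos6.3° − 13·3.119 = 75.7; c'Δl = 10.29; W sinα = 12.8
Slice 2: Δl = 2.7/cos26.8° = 3.025 m; N'_2 = 222·cos26.8° − 2·3.025 = 192.1; c'Δl = 9.98; W sinα = 100.1
Slice 3: Δl = 2.7/cos50.2° = 4.218 m; N'_3 = 114·cos50.2° − 3·4.218 = 60.3; c'Δl = 13.92; W sinα = 87.6
Σc'Δl = 34.2 kN/m; ΣN' = 328.2 kN/m; ΣW sinα = 200.5 kN/m
Resisting = 34.2 + 328.2·tan25.2° = 34.2 + 154.4 = 188.6 kN/m
FS = 188.6 / 200.5 = 0.941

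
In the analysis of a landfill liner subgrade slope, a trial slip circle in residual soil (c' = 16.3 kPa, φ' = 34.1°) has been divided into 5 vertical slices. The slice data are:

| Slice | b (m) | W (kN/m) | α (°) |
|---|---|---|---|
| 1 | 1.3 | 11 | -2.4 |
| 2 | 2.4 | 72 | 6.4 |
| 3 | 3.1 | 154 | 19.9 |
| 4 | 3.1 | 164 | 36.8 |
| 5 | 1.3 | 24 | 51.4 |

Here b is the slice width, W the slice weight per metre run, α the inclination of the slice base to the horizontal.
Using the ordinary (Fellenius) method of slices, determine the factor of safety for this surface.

FS = 2.62

Ordinary method of slices: FS = Σ[c'·Δl_i + (W_i cosα_i)·tanφ'] / Σ W_i sinα_i, with Δl_i = b_i / cosα_i.
Slice 1: Δl = 1.3/cos(-2.4°) = 1.301 m; N'_1 = 11·cos(-2.4°) = 11.0; c'Δl = 21.21; W sinα = -0.5
Slice 2: Δl = 2.4/cos6.4° = 2.415 m; N'_2 = 72·cos6.4° = 71.6; c'Δl = 39.37; W sinα = 8.0
Slice 3: Δl = 3.1/cos19.9° = 3.297 m; N'_3 = 154·cos19.9° = 144.8; c'Δl = 53.74; W sinα = 52.4
Slice 4: Δl = 3.1/cos36.8° = 3.871 m; N'_4 = 164·cos36.8° = 131.3; c'Δl = 63.10; W sinα = 98.2
Slice 5: Δl = 1.3/cos51.4° = 2.084 m; N'_5 = 24·cos51.4° = 15.0; c'Δl = 33.96; W sinα = 18.8
Σc'Δl = 211.4 kN/m; ΣN' = 373.6 kN/m; ΣW sinα = 177.0 kN/m
Resisting = 211.4 + 373.6·tan34.1° = 211.4 + 253.0 = 464.4 kN/m
FS = 464.4 / 177.0 = 2.624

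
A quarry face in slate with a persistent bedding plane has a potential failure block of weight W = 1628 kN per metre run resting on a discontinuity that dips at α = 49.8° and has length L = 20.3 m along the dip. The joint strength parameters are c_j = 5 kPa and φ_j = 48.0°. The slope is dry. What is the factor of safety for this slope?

Resolving the block weight along and normal to the plane and applying the Mohr–Coulomb strength on the joint:
N' = W cosα = 1628·cos49.8° = 1050.8 kN/m
Driving force T = W sinα = 1628·sin49.8° = 1243.5 kN/m
Resisting force R = c_j·L + N'·tanφ_j = 5·20.3 + 1050.8·tan48.0° = 101.5 + 1167.0 = 1268.5 kN/m
FS = R / T = 1268.5 / 1243.5 = 1.020

FS = 1.02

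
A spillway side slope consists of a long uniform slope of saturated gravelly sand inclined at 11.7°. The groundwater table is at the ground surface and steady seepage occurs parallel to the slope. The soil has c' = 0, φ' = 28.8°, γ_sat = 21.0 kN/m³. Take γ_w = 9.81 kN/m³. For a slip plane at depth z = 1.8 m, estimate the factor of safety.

With seepage parallel to the slope and the water table at the surface, the effective normal stress on the slip plane uses the buoyant unit weight γ' = γ_sat − γ_w while the driving shear stress uses γ_sat:
FS = [c' + γ' z cos²β tanφ'] / [γ_sat z sinβ cosβ]
(For c' = 0 this reduces to FS = (γ'/γ_sat)·tanφ'/tanβ.)
γ' = 21.0 − 9.81 = 11.19 kN/m³
Numerator = 0.0 + 11.19·1.8·cos²11.7°·tan28.8° = 0.0 + 11.19·1.8·0.9589·0.5498 = 10.618 kPa
Denominator = 21.0·1.8·sin11.7°·cos11.7° = 21.0·1.8·0.2028·0.9792 = 7.506 kPa
FS = 10.618 / 7.506 = 1.415

FS = 1.41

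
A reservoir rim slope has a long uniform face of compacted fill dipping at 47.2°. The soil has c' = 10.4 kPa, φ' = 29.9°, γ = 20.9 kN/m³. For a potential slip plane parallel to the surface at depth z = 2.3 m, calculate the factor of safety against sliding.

For an infinite slope with a slip plane parallel to the surface (no pore pressure): FS = [c' + γz cos²β tanφ'] / [γz sinβ cosβ].
γz = 20.9·2.3 = 48.07 kN/m²
Numerator = 10.4 + 48.07·cos²47.2°·tan29.9° = 10.4 + 48.07·0.4616·0.5750 = 23.160 kPa
Denominator = 48.07·sin47.2°·cos47.2° = 48.07·0.7337·0.6794 = 23.964 kPa
FS = 23.160 / 23.964 = 0.966

FS = 0.97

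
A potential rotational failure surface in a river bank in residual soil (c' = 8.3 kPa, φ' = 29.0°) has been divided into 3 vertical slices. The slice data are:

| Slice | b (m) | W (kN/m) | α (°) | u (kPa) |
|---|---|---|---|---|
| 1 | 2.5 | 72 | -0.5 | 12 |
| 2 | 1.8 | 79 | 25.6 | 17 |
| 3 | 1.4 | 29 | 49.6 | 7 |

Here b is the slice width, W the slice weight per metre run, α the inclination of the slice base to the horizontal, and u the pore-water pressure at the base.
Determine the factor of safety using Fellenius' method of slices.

FS = 1.82

Ordinary method of slices: FS = Σ[c'·Δl_i + (W_i cosα_i − u_i·Δl_i)·tanφ'] / Σ W_i sinα_i, with Δl_i = b_i / cosα_i.
Slice 1: Δl = 2.5/cos(-0.5°) = 2.500 m; N'_1 = 72·cos(-0.5°) − 12·2.500 = 42.0; c'Δl = 20.75; W sinα = -0.6
Slice 2: Δl = 1.8/cos25.6° = 1.996 m; N'_2 = 79·cos25.6° − 17·1.996 = 37.3; c'Δl = 16.57; W sinα = 34.1
Slice 3: Δl = 1.4/cos49.6° = 2.160 m; N'_3 = 29·cos49.6° − 7·2.160 = 3.7; c'Δl = 17.93; W sinα = 22.1
Σc'Δl = 55.2 kN/m; ΣN' = 83.0 kN/m; ΣW sinα = 55.6 kN/m
Resisting = 55.2 + 83.0·tan29.0° = 55.2 + 46.0 = 101.2 kN/m
FS = 101.2 / 55.6 = 1.821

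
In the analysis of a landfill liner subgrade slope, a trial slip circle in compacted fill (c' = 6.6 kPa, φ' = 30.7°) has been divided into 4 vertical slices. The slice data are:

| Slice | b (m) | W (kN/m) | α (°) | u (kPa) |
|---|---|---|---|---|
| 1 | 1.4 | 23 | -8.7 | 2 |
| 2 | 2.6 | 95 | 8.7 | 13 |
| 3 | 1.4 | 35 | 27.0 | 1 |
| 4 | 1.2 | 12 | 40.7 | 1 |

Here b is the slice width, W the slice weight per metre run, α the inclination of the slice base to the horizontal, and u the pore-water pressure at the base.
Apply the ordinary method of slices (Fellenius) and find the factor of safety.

Ordinary method of slices: FS = Σ[c'·Δl_i + (W_i cosα_i − u_i·Δl_i)·tanφ'] / Σ W_i sinα_i, with Δl_i = b_i / cosα_i.
Slice 1: Δl = 1.4/cos(-8.7°) = 1.416 m; N'_1 = 23·cos(-8.7°) − 2·1.416 = 19.9; c'Δl = 9.35; W sinα = -3.5
Slice 2: Δl = 2.6/cos8.7° = 2.630 m; N'_2 = 95·cos8.7° − 13·2.630 = 59.7; c'Δl = 17.36; W sinα = 14.4
Slice 3: Δl = 1.4/cos27.0° = 1.571 m; N'_3 = 35·cos27.0° − 1·1.571 = 29.6; c'Δl = 10.37; W sinα = 15.9
Slice 4: Δl = 1.2/cos40.7° = 1.583 m; N'_4 = 12·cos40.7° − 1·1.583 = 7.5; c'Δl = 10.45; W sinα = 7.8
Σc'Δl = 47.5 kN/m; ΣN' = 116.7 kN/m; ΣW sinα = 34.6 kN/m
Resisting = 47.5 + 116.7·tan30.7° = 47.5 + 69.3 = 116.8 kN/m
FS = 116.8 / 34.6 = 3.376

FS = 3.38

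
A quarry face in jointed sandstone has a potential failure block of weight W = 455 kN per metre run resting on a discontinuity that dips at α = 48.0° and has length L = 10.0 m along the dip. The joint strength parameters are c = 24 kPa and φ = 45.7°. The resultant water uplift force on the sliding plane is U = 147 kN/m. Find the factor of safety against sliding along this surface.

FS = 1.19

Resolving the block weight along and normal to the plane and applying the Mohr–Coulomb strength on the joint:
N' = W cosα − U = 455·cos48.0° − 147 = 157.5 kN/m
Driving force T = W sinα = 455·sin48.0° = 338.1 kN/m
Resisting force R = c·L + N'·tanφ = 24·10.0 + 157.5·tan45.7° = 240.0 + 161.3 = 401.3 kN/m
FS = R / T = 401.3 / 338.1 = 1.187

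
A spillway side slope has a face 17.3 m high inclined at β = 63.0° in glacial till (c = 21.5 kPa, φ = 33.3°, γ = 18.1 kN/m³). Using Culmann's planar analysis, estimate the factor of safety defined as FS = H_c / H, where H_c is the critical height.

FS = 1.56

H_c = (4c/γ) · sinβ cosφ / [1 − cos(β − φ)]
    = (4·21.5/18.1) · sin63.0°·cos33.3° / [1 − cos29.7°]
    = 4.751 · 0.7447 / 0.1314 = 26.93 m
FS = H_c / H = 26.93 / 17.3 = 1.557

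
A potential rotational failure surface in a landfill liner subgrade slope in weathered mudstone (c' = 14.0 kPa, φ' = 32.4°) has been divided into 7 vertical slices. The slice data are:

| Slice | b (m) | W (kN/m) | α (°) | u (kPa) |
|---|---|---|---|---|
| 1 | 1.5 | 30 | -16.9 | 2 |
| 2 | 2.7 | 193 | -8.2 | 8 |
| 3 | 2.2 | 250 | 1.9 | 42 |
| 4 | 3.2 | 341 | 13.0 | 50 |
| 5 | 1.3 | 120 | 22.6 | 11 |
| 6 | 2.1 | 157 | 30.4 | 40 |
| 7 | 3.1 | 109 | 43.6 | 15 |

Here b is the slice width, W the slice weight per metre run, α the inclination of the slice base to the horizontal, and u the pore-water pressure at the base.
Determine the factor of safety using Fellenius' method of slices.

Ordinary method of slices: FS = Σ[c'·Δl_i + (W_i cosα_i − u_i·Δl_i)·tanφ'] / Σ W_i sinα_i, with Δl_i = b_i / cosα_i.
Slice 1: Δl = 1.5/cos(-16.9°) = 1.568 m; N'_1 = 30·cos(-16.9°) − 2·1.568 = 25.6; c'Δl = 21.95; W sinα = -8.7
Slice 2: Δl = 2.7/cos(-8.2°) = 2.728 m; N'_2 = 193·cos(-8.2°) − 8·2.728 = 169.2; c'Δl = 38.19; W sinα = -27.5
Slice 3: Δl = 2.2/cos1.9° = 2.201 m; N'_3 = 250·cos1.9° − 42·2.201 = 157.4; c'Δl = 30.82; W sinα = 8.3
Slice 4: Δl = 3.2/cos13.0° = 3.284 m; N'_4 = 341·cos13.0° − 50·3.284 = 168.1; c'Δl = 45.98; W sinα = 76.7
Slice 5: Δl = 1.3/cos22.6° = 1.408 m; N'_5 = 120·cos22.6° − 11·1.408 = 95.3; c'Δl = 19.71; W sinα = 46.1
Slice 6: Δl = 2.1/cos30.4° = 2.435 m; N'_6 = 157·cos30.4° − 40·2.435 = 38.0; c'Δl = 34.09; W sinα = 79.4
Slice 7: Δl = 3.1/cos43.6° = 4.281 m; N'_7 = 109·cos43.6° − 15·4.281 = 14.7; c'Δl = 59.93; W sinα = 75.2
Σc'Δl = 250.7 kN/m; ΣN' = 668.3 kN/m; ΣW sinα = 249.5 kN/m
Resisting = 250.7 + 668.3·tan32.4° = 250.7 + 424.1 = 674.8 kN/m
FS = 674.8 / 249.5 = 2.705

FS = 2.70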